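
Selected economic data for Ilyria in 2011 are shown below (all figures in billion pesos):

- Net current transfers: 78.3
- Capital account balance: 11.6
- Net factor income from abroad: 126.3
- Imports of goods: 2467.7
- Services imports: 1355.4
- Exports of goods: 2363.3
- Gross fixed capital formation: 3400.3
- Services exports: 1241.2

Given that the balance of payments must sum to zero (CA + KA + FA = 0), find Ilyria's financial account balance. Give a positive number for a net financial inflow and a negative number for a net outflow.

2.4

Goods balance = 2363.3 - 2467.7 = -104.4
Services balance = 1241.2 - 1355.4 = -114.2
Trade balance (goods + services) = -104.4 + (-114.2) = -218.6
Net primary income = 126.3
Net secondary income = 78.3
Current account = -218.6 + 126.3 + 78.3 = -14.0
Financial account = -(-14.0 + 11.6) = 2.4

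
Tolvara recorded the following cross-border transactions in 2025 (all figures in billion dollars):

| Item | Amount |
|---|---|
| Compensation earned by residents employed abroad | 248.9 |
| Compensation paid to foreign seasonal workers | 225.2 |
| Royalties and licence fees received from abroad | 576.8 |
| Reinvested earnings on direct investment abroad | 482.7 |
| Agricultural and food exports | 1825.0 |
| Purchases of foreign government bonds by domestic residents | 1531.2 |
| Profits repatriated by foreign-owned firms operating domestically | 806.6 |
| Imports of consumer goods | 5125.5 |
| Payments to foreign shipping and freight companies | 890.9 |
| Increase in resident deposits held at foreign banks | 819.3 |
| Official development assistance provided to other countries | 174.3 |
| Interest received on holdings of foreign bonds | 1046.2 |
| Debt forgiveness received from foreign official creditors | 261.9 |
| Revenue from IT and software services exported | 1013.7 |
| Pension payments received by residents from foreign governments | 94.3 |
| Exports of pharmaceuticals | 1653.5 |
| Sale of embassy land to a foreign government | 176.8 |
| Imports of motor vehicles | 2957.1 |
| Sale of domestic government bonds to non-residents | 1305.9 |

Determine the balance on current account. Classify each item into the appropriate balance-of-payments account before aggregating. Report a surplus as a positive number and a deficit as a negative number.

-3238.5

Goods: 1653.5 + 1825.0 - 2957.1 - 5125.5 = -4604.1
Services: 576.8 - 890.9 + 1013.7 = 699.6
Primary income: 248.9 + 482.7 + 1046.2 - 806.6 - 225.2 = 746.0
Secondary income: 94.3 - 174.3 = -80.0
Current account = (-4604.1) + 699.6 + 746.0 + (-80.0) = -3238.5
(Excluded from the current account — financial account: purchases of foreign government bonds by domestic residents 1531.2, increase in resident deposits held at foreign banks 819.3, sale of domestic government bonds to non-residents 1305.9; capital account: debt forgiveness received from foreign official creditors 261.9, sale of embassy land to a foreign government 176.8.)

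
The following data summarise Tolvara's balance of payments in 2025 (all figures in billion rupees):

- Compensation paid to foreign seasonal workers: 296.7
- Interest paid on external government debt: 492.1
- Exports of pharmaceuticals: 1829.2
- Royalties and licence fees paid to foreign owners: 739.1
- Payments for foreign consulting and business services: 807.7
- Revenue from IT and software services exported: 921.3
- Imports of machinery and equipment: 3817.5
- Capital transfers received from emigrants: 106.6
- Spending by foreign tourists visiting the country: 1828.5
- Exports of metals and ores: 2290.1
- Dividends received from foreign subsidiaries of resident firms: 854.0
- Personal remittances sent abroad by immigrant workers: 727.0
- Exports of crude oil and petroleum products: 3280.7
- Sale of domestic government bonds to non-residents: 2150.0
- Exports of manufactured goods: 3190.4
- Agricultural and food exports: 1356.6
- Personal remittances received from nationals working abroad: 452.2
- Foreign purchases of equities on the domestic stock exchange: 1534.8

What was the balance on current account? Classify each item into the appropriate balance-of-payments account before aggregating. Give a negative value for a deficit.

9122.9

Goods: -3817.5 + 3190.4 + 1829.2 + 2290.1 + 1356.6 + 3280.7 = 8129.5
Services: -807.7 + 921.3 + 1828.5 - 739.1 = 1203.0
Primary income: 854.0 - 492.1 - 296.7 = 65.2
Secondary income: 452.2 - 727.0 = -274.8
Current account = 8129.5 + 1203.0 + 65.2 + (-274.8) = 9122.9
(Excluded from the current account — capital account: capital transfers received from emigrants 106.6; financial account: sale of domestic government bonds to non-residents 2150.0, foreign purchases of equities on the domestic stock exchange 1534.8.)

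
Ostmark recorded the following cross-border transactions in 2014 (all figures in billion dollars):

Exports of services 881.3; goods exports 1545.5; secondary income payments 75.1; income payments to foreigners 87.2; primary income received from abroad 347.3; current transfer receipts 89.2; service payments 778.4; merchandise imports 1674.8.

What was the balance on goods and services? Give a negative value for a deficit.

-26.4

Goods balance = 1545.5 - 1674.8 = -129.3
Services balance = 881.3 - 778.4 = 102.9
Trade balance (goods + services) = -129.3 + 102.9 = -26.4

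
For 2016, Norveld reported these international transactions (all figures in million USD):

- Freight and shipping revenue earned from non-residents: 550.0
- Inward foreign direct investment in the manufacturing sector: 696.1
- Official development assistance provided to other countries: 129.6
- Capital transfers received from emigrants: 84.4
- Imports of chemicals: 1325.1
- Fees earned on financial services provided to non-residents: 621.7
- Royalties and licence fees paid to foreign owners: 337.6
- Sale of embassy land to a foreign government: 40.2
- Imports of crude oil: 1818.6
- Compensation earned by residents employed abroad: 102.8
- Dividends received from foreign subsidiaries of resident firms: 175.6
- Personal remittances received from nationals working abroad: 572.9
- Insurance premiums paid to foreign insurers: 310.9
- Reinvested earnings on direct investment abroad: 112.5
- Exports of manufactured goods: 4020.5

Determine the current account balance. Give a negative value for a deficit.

2234.2

Goods: -1818.6 - 1325.1 + 4020.5 = 876.8
Services: 550.0 + 621.7 - 310.9 - 337.6 = 523.2
Primary income: 175.6 + 112.5 + 102.8 = 390.9
Secondary income: 572.9 - 129.6 = 443.3
Current account = 876.8 + 523.2 + 390.9 + 443.3 = 2234.2
(Excluded from the current account — financial account: inward foreign direct investment in the manufacturing sector 696.1; capital account: capital transfers received from emigrants 84.4, sale of embassy land to a foreign government 40.2.)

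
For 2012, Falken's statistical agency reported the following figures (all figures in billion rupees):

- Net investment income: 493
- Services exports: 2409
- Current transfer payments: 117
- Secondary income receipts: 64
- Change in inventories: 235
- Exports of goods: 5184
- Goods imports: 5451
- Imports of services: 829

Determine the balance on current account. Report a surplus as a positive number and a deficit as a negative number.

Goods balance = 5184 - 5451 = -267
Services balance = 2409 - 829 = 1580
Trade balance (goods + services) = -267 + 1580 = 1313
Net primary income = 493
Net secondary income = 64 - 117 = -53
Current account = 1313 + 493 + (-53) = 1753

1753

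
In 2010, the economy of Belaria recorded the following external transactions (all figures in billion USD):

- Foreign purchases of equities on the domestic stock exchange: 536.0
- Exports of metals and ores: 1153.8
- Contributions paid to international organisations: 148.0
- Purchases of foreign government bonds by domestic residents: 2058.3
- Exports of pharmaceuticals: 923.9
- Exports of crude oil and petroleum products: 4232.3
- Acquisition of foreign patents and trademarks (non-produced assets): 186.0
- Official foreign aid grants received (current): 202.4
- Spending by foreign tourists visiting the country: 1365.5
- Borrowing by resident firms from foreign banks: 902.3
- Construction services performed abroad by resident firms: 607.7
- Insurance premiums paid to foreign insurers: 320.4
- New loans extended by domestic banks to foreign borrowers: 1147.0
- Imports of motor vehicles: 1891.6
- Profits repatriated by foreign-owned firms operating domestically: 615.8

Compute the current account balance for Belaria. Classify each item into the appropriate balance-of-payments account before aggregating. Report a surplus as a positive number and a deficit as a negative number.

5509.8

Goods: 4232.3 - 1891.6 + 923.9 + 1153.8 = 4418.4
Services: 607.7 - 320.4 + 1365.5 = 1652.8
Primary income: -615.8
Secondary income: 202.4 - 148.0 = 54.4
Current account = 4418.4 + 1652.8 + (-615.8) + 54.4 = 5509.8
(Excluded from the current account — financial account: foreign purchases of equities on the domestic stock exchange 536.0, purchases of foreign government bonds by domestic residents 2058.3, borrowing by resident firms from foreign banks 902.3, new loans extended by domestic banks to foreign borrowers 1147.0; capital account: acquisition of foreign patents and trademarks (non-produced assets) 186.0.)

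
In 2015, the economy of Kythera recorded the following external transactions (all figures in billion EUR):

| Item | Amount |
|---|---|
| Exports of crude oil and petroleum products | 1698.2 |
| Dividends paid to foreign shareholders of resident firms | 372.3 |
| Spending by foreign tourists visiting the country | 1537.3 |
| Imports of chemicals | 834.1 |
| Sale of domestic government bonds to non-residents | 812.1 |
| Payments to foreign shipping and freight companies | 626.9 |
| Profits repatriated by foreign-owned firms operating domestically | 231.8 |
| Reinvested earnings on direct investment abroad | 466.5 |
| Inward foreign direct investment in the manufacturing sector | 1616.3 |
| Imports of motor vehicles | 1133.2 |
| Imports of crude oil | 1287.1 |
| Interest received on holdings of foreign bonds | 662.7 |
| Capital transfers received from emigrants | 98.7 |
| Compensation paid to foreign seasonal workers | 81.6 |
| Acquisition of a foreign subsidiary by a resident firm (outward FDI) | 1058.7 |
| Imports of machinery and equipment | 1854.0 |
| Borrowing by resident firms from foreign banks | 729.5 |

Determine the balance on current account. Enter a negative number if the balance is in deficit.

Goods: -1133.2 - 834.1 - 1287.1 + 1698.2 - 1854.0 = -3410.2
Services: -626.9 + 1537.3 = 910.4
Primary income: -372.3 + 662.7 - 81.6 + 466.5 - 231.8 = 443.5
Current account = (-3410.2) + 910.4 + 443.5 = -2056.3
(Excluded from the current account — financial account: sale of domestic government bonds to non-residents 812.1, inward foreign direct investment in the manufacturing sector 1616.3, acquisition of a foreign subsidiary by a resident firm (outward FDI) 1058.7, borrowing by resident firms from foreign banks 729.5; capital account: capital transfers received from emigrants 98.7.)

-2056.3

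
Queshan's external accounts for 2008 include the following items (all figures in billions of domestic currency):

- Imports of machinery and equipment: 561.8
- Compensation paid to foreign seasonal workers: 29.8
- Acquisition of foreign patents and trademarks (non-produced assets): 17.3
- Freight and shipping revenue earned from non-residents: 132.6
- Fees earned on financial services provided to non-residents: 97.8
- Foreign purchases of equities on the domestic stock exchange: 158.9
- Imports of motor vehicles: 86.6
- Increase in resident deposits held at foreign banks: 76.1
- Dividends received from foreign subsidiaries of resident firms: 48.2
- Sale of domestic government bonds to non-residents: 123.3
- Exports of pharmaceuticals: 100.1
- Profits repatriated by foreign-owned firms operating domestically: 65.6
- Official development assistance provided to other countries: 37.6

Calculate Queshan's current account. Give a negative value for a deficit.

-402.7

Goods: 100.1 - 86.6 - 561.8 = -548.3
Services: 132.6 + 97.8 = 230.4
Primary income: -65.6 + 48.2 - 29.8 = -47.2
Secondary income: -37.6
Current account = (-548.3) + 230.4 + (-47.2) + (-37.6) = -402.7
(Excluded from the current account — capital account: acquisition of foreign patents and trademarks (non-produced assets) 17.3; financial account: foreign purchases of equities on the domestic stock exchange 158.9, increase in resident deposits held at foreign banks 76.1, sale of domestic government bonds to non-residents 123.3.)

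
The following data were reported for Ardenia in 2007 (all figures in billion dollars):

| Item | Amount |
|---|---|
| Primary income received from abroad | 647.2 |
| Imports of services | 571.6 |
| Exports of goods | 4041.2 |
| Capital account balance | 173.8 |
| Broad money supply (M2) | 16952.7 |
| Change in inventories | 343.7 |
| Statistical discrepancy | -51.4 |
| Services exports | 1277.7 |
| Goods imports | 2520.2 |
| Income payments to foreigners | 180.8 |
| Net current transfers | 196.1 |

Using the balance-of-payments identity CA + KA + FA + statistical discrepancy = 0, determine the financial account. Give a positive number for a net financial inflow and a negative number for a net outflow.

-3012.0

Goods balance = 4041.2 - 2520.2 = 1521.0
Services balance = 1277.7 - 571.6 = 706.1
Trade balance (goods + services) = 1521.0 + 706.1 = 2227.1
Net primary income = 647.2 - 180.8 = 466.4
Net secondary income = 196.1
Current account = 2227.1 + 466.4 + 196.1 = 2889.6
Financial account = -(2889.6 + 173.8 + (-51.4)) = -3012.0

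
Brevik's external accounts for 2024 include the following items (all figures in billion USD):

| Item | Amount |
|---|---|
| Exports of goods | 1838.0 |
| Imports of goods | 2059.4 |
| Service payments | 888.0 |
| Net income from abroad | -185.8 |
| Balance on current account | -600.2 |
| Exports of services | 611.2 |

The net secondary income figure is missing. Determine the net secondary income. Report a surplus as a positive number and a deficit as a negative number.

83.8

Current account = goods balance + services balance + net primary income + net secondary income
Sum of the known components = -684.0
Net secondary income = CA - (known components) = -600.2 - (-684.0) = 83.8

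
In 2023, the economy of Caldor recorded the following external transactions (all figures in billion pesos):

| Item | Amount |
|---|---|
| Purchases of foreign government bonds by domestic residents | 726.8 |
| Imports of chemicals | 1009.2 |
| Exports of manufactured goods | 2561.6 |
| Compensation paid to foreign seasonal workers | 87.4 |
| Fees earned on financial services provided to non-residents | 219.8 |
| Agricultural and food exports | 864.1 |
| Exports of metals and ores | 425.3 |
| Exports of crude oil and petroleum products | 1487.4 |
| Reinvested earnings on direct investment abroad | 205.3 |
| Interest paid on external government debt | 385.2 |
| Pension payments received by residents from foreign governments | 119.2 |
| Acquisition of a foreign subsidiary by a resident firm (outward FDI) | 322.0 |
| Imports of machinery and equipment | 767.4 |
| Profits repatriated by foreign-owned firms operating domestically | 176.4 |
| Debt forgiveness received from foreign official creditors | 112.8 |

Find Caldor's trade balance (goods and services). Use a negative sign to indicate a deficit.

3781.6

Goods: 1487.4 + 2561.6 + 425.3 - 1009.2 - 767.4 + 864.1 = 3561.8
Services: 219.8
Trade balance = 3561.8 + 219.8 = 3781.6
(Excluded from the trade balance — financial account: purchases of foreign government bonds by domestic residents 726.8, acquisition of a foreign subsidiary by a resident firm (outward FDI) 322.0; primary income: compensation paid to foreign seasonal workers 87.4, reinvested earnings on direct investment abroad 205.3, interest paid on external government debt 385.2, profits repatriated by foreign-owned firms operating domestically 176.4; secondary income: pension payments received by residents from foreign governments 119.2; capital account: debt forgiveness received from foreign official creditors 112.8.)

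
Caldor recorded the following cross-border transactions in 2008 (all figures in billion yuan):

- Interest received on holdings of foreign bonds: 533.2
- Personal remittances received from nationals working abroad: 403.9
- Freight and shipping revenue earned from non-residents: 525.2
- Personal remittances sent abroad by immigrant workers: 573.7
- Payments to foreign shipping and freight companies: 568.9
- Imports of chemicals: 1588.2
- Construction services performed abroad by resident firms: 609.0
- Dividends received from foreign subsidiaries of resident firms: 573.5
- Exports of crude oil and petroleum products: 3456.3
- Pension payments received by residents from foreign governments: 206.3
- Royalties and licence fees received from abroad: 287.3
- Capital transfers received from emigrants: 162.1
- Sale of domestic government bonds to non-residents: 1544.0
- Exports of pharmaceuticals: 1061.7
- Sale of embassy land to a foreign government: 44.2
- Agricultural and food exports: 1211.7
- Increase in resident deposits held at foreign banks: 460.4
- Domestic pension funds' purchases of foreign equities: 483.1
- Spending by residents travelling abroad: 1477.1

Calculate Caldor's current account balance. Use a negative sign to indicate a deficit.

Goods: 1061.7 + 3456.3 - 1588.2 + 1211.7 = 4141.5
Services: -568.9 + 287.3 + 525.2 + 609.0 - 1477.1 = -624.5
Primary income: 533.2 + 573.5 = 1106.7
Secondary income: 206.3 + 403.9 - 573.7 = 36.5
Current account = 4141.5 + (-624.5) + 1106.7 + 36.5 = 4660.2
(Excluded from the current account — capital account: capital transfers received from emigrants 162.1, sale of embassy land to a foreign government 44.2; financial account: sale of domestic government bonds to non-residents 1544.0, increase in resident deposits held at foreign banks 460.4, domestic pension funds' purchases of foreign equities 483.1.)

4660.2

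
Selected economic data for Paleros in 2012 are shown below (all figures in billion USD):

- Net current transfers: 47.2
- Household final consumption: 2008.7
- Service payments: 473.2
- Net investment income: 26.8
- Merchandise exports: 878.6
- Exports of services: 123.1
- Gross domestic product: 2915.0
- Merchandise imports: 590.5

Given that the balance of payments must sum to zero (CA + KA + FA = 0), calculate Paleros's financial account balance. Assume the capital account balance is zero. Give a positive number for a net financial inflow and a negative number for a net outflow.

-12.0

Goods balance = 878.6 - 590.5 = 288.1
Services balance = 123.1 - 473.2 = -350.1
Trade balance (goods + services) = 288.1 + (-350.1) = -62.0
Net primary income = 26.8
Net secondary income = 47.2
Current account = -62.0 + 26.8 + 47.2 = 12.0
Financial account = -(12.0) = -12.0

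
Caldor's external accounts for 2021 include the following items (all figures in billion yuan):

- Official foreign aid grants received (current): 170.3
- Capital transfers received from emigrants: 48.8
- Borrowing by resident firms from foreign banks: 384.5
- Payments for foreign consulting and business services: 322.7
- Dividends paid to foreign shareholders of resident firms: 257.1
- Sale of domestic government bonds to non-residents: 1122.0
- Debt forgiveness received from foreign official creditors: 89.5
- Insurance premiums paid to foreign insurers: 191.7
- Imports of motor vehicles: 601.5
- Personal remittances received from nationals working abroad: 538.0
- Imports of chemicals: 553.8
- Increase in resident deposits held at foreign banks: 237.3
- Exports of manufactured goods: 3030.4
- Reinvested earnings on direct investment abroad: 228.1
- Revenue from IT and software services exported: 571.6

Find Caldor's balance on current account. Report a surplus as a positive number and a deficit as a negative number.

Goods: -553.8 + 3030.4 - 601.5 = 1875.1
Services: -322.7 - 191.7 + 571.6 = 57.2
Primary income: -257.1 + 228.1 = -29.0
Secondary income: 538.0 + 170.3 = 708.3
Current account = 1875.1 + 57.2 + (-29.0) + 708.3 = 2611.6
(Excluded from the current account — capital account: capital transfers received from emigrants 48.8, debt forgiveness received from foreign official creditors 89.5; financial account: borrowing by resident firms from foreign banks 384.5, sale of domestic government bonds to non-residents 1122.0, increase in resident deposits held at foreign banks 237.3.)

2611.6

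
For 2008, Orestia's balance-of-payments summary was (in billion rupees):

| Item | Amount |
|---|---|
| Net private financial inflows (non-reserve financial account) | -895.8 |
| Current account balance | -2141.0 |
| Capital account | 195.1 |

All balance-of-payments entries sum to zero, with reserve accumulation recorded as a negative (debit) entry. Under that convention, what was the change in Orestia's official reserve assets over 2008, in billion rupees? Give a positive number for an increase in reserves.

Official reserve transactions balance = -((-2141.0) + 195.1 + (-895.8)) = 2841.7
An accumulation of reserves is recorded as a debit (negative entry), so the change in the stock of reserves is the negative of that balance.
Change in official reserves = -(2841.7) = -2841.7

-2841.7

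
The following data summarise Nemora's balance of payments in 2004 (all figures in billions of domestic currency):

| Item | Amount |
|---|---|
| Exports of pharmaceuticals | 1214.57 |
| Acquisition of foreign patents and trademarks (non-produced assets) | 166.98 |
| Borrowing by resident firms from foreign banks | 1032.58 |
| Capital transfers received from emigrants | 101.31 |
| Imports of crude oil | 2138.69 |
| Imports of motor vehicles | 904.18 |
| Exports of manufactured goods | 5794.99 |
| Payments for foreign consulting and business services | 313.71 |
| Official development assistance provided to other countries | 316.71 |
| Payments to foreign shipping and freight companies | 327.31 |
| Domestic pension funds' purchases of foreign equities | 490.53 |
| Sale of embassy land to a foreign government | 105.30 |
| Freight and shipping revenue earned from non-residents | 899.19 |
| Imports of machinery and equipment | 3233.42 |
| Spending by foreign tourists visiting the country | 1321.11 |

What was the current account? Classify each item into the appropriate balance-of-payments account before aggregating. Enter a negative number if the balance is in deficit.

1995.84

Goods: -3233.42 - 904.18 + 5794.99 - 2138.69 + 1214.57 = 733.27
Services: -327.31 + 899.19 - 313.71 + 1321.11 = 1579.28
Secondary income: -316.71
Current account = 733.27 + 1579.28 + (-316.71) = 1995.84
(Excluded from the current account — capital account: acquisition of foreign patents and trademarks (non-produced assets) 166.98, capital transfers received from emigrants 101.31, sale of embassy land to a foreign government 105.30; financial account: borrowing by resident firms from foreign banks 1032.58, domestic pension funds' purchases of foreign equities 490.53.)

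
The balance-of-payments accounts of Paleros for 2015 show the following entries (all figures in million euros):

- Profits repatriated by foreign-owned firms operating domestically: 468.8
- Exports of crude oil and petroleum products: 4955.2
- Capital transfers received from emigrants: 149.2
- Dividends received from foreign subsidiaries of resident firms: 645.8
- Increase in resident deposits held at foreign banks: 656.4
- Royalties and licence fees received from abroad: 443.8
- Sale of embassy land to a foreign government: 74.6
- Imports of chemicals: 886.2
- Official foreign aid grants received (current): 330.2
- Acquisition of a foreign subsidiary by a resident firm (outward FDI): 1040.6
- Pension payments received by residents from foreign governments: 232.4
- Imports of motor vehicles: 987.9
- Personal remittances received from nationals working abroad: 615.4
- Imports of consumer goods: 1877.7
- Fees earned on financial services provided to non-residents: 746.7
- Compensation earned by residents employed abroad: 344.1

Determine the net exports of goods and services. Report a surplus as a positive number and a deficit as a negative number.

2393.9

Goods: 4955.2 - 987.9 - 886.2 - 1877.7 = 1203.4
Services: 443.8 + 746.7 = 1190.5
Trade balance = 1203.4 + 1190.5 = 2393.9
(Excluded from the trade balance — primary income: profits repatriated by foreign-owned firms operating domestically 468.8, dividends received from foreign subsidiaries of resident firms 645.8, compensation earned by residents employed abroad 344.1; capital account: capital transfers received from emigrants 149.2, sale of embassy land to a foreign government 74.6; financial account: increase in resident deposits held at foreign banks 656.4, acquisition of a foreign subsidiary by a resident firm (outward FDI) 1040.6; secondary income: official foreign aid grants received (current) 330.2, pension payments received by residents from foreign governments 232.4, personal remittances received from nationals working abroad 615.4.)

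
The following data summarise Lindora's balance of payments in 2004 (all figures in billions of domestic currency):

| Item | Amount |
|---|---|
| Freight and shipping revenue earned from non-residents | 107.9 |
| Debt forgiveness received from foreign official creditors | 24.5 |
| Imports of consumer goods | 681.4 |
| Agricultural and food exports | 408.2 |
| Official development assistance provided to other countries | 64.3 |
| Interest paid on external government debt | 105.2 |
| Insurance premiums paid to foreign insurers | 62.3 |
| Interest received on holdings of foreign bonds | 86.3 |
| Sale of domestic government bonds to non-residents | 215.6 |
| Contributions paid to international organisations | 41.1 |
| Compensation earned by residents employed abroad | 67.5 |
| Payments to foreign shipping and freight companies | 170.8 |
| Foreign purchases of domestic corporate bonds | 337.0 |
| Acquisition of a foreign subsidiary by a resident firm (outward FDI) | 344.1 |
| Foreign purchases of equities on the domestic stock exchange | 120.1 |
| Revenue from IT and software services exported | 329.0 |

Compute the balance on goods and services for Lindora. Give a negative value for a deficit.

-69.4

Goods: 408.2 - 681.4 = -273.2
Services: 107.9 + 329.0 - 170.8 - 62.3 = 203.8
Trade balance = -273.2 + 203.8 = -69.4
(Excluded from the trade balance — capital account: debt forgiveness received from foreign official creditors 24.5; secondary income: official development assistance provided to other countries 64.3, contributions paid to international organisations 41.1; primary income: interest paid on external government debt 105.2, interest received on holdings of foreign bonds 86.3, compensation earned by residents employed abroad 67.5; financial account: sale of domestic government bonds to non-residents 215.6, foreign purchases of domestic corporate bonds 337.0, acquisition of a foreign subsidiary by a resident firm (outward FDI) 344.1, foreign purchases of equities on the domestic stock exchange 120.1.)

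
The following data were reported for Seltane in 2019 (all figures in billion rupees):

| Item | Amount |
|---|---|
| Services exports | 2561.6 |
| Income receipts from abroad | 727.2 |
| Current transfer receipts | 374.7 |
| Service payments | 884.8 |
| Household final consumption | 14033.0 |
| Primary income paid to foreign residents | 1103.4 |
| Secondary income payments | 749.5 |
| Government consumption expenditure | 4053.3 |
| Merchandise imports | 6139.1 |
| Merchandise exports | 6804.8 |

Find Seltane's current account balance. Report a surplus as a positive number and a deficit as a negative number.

Goods balance = 6804.8 - 6139.1 = 665.7
Services balance = 2561.6 - 884.8 = 1676.8
Trade balance (goods + services) = 665.7 + 1676.8 = 2342.5
Net primary income = 727.2 - 1103.4 = -376.2
Net secondary income = 374.7 - 749.5 = -374.8
Current account = 2342.5 + (-376.2) + (-374.8) = 1591.5

1591.5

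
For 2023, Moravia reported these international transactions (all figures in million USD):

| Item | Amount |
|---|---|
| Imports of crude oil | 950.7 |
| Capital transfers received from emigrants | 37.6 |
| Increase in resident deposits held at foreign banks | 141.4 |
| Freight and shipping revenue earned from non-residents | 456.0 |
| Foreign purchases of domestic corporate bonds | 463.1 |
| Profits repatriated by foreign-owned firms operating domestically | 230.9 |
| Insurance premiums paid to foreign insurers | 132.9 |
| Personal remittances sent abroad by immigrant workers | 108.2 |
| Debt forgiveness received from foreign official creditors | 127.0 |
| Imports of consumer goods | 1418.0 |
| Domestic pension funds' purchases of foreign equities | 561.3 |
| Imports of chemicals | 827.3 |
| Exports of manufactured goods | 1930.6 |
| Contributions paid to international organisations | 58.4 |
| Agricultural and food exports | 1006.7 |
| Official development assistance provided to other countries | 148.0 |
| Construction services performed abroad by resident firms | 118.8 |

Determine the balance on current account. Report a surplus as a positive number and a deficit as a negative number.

Goods: -950.7 + 1006.7 - 827.3 - 1418.0 + 1930.6 = -258.7
Services: 456.0 + 118.8 - 132.9 = 441.9
Primary income: -230.9
Secondary income: -58.4 - 148.0 - 108.2 = -314.6
Current account = (-258.7) + 441.9 + (-230.9) + (-314.6) = -362.3
(Excluded from the current account — capital account: capital transfers received from emigrants 37.6, debt forgiveness received from foreign official creditors 127.0; financial account: increase in resident deposits held at foreign banks 141.4, foreign purchases of domestic corporate bonds 463.1, domestic pension funds' purchases of foreign equities 561.3.)

-362.3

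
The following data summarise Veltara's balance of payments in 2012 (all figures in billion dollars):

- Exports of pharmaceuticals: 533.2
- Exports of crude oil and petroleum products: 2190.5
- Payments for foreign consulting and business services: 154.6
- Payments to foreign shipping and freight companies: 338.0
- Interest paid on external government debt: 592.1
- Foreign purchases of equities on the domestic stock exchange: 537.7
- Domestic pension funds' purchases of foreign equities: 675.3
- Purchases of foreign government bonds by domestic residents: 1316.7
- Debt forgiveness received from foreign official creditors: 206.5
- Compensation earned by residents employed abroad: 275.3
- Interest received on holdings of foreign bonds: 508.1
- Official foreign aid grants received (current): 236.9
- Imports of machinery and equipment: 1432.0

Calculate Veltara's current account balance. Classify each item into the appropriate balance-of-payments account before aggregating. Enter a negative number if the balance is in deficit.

Goods: 2190.5 - 1432.0 + 533.2 = 1291.7
Services: -338.0 - 154.6 = -492.6
Primary income: -592.1 + 508.1 + 275.3 = 191.3
Secondary income: 236.9
Current account = 1291.7 + (-492.6) + 191.3 + 236.9 = 1227.3
(Excluded from the current account — financial account: foreign purchases of equities on the domestic stock exchange 537.7, domestic pension funds' purchases of foreign equities 675.3, purchases of foreign government bonds by domestic residents 1316.7; capital account: debt forgiveness received from foreign official creditors 206.5.)

1227.3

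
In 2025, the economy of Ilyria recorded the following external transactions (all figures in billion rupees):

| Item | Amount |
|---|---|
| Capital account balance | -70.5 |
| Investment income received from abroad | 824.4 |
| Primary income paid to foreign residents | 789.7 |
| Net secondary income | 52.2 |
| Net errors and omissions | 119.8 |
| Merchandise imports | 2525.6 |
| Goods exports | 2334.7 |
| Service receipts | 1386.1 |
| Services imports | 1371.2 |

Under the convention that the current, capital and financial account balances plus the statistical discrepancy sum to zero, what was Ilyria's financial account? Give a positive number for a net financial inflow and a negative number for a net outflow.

Goods balance = 2334.7 - 2525.6 = -190.9
Services balance = 1386.1 - 1371.2 = 14.9
Trade balance (goods + services) = -190.9 + 14.9 = -176.0
Net primary income = 824.4 - 789.7 = 34.7
Net secondary income = 52.2
Current account = -176.0 + 34.7 + 52.2 = -89.1
Financial account = -(-89.1 + (-70.5) + 119.8) = 39.8

39.8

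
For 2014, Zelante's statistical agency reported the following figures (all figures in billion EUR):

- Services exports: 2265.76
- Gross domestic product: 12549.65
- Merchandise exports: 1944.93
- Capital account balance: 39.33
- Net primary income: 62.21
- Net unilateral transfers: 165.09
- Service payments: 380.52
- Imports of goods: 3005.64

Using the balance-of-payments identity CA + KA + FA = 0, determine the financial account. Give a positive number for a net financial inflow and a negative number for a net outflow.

Goods balance = 1944.93 - 3005.64 = -1060.71
Services balance = 2265.76 - 380.52 = 1885.24
Trade balance (goods + services) = -1060.71 + 1885.24 = 824.53
Net primary income = 62.21
Net secondary income = 165.09
Current account = 824.53 + 62.21 + 165.09 = 1051.83
Financial account = -(1051.83 + 39.33) = -1091.16

-1091.16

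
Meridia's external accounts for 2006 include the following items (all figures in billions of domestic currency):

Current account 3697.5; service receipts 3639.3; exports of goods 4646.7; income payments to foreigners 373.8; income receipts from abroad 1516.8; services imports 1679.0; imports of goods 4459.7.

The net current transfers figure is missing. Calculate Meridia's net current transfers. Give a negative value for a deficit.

407.2

Current account = goods balance + services balance + net primary income + net secondary income
Sum of the known components = 3290.3
Net current transfers = CA - (known components) = 3697.5 - 3290.3 = 407.2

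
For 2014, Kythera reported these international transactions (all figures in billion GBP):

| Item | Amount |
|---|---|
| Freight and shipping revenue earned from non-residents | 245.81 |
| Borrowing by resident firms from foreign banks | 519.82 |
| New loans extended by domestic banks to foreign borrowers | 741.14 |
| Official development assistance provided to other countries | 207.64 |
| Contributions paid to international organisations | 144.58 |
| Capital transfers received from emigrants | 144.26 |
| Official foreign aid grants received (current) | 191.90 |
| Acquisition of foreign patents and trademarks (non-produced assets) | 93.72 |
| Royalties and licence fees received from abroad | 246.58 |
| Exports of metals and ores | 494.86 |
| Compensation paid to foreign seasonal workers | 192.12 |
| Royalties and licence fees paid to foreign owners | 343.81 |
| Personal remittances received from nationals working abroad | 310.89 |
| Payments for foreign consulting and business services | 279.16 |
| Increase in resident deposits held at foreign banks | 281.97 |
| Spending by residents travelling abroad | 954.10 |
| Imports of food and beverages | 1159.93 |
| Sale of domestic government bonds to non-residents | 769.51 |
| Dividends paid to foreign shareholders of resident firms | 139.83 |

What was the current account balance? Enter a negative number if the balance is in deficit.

-1931.13

Goods: -1159.93 + 494.86 = -665.07
Services: -954.10 - 279.16 + 246.58 - 343.81 + 245.81 = -1084.68
Primary income: -139.83 - 192.12 = -331.95
Secondary income: -207.64 - 144.58 + 191.90 + 310.89 = 150.57
Current account = (-665.07) + (-1084.68) + (-331.95) + 150.57 = -1931.13
(Excluded from the current account — financial account: borrowing by resident firms from foreign banks 519.82, new loans extended by domestic banks to foreign borrowers 741.14, increase in resident deposits held at foreign banks 281.97, sale of domestic government bonds to non-residents 769.51; capital account: capital transfers received from emigrants 144.26, acquisition of foreign patents and trademarks (non-produced assets) 93.72.)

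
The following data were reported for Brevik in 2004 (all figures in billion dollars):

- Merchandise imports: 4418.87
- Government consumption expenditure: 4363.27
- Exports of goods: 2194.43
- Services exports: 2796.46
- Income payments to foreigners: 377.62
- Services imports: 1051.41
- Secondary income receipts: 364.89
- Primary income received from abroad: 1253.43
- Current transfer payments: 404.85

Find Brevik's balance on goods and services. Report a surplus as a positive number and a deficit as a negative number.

Goods balance = 2194.43 - 4418.87 = -2224.44
Services balance = 2796.46 - 1051.41 = 1745.05
Trade balance (goods + services) = -2224.44 + 1745.05 = -479.39

-479.39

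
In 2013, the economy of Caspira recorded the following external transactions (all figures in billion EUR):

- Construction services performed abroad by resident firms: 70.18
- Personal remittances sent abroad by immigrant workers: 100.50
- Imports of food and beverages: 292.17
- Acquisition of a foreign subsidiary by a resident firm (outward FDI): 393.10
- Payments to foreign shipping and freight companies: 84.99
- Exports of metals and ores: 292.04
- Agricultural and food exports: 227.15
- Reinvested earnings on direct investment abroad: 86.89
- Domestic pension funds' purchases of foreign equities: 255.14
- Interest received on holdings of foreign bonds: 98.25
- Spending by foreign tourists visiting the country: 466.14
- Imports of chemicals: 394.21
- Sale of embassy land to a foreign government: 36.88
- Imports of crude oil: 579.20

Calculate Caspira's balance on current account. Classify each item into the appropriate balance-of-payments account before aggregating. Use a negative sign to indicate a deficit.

Goods: -292.17 - 579.20 - 394.21 + 227.15 + 292.04 = -746.39
Services: 70.18 + 466.14 - 84.99 = 451.33
Primary income: 86.89 + 98.25 = 185.14
Secondary income: -100.50
Current account = (-746.39) + 451.33 + 185.14 + (-100.50) = -210.42
(Excluded from the current account — financial account: acquisition of a foreign subsidiary by a resident firm (outward FDI) 393.10, domestic pension funds' purchases of foreign equities 255.14; capital account: sale of embassy land to a foreign government 36.88.)

-210.42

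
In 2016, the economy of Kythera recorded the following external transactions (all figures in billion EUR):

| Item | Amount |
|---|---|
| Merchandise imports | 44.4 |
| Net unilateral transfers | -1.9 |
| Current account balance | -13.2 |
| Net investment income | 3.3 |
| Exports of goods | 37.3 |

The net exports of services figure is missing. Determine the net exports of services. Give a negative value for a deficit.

-7.5

Current account = goods balance + services balance + net primary income + net secondary income
Sum of the known components = -5.7
Net exports of services = CA - (known components) = -13.2 - (-5.7) = -7.5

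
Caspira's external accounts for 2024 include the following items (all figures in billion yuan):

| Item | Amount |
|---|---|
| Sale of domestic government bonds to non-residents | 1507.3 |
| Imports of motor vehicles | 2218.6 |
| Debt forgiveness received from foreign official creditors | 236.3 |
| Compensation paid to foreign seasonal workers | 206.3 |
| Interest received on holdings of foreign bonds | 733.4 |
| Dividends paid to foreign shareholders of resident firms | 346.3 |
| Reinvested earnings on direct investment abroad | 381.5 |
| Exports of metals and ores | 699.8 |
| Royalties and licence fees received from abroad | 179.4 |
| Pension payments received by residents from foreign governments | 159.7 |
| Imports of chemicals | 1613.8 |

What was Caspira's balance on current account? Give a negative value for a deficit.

Goods: -2218.6 - 1613.8 + 699.8 = -3132.6
Services: 179.4
Primary income: -206.3 + 381.5 + 733.4 - 346.3 = 562.3
Secondary income: 159.7
Current account = (-3132.6) + 179.4 + 562.3 + 159.7 = -2231.2
(Excluded from the current account — financial account: sale of domestic government bonds to non-residents 1507.3; capital account: debt forgiveness received from foreign official creditors 236.3.)

-2231.2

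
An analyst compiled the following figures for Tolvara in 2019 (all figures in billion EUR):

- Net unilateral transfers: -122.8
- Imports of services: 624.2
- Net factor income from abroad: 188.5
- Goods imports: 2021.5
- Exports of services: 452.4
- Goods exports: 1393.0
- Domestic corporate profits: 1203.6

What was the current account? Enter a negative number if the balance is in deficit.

-734.6

Goods balance = 1393.0 - 2021.5 = -628.5
Services balance = 452.4 - 624.2 = -171.8
Trade balance (goods + services) = -628.5 + (-171.8) = -800.3
Net primary income = 188.5
Net secondary income = -122.8
Current account = -800.3 + 188.5 + (-122.8) = -734.6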